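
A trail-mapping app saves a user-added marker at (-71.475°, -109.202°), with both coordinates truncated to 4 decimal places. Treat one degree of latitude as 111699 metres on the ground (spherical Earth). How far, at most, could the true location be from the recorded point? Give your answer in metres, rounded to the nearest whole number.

12 metres

Truncating at 4 decimal places can drop up to a full unit in the last place, so each coordinate may be off by as much as 0.0001°.
N–S: 0.0001° × 111699 m/° = 11.1699 m.
Longitude error → 0.0001 × 111699 × cos 71.475° = 0.0001 × 111699 × 0.3177 ≈ 3.54888 m.
The two errors are perpendicular, so the maximum displacement is √(11.1699² + 3.54888²) ≈ 11.7201 m.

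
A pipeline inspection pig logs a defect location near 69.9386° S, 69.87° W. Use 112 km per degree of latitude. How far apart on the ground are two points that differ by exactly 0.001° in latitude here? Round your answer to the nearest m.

112 m

0.001° × 112000 m/° = 112 m.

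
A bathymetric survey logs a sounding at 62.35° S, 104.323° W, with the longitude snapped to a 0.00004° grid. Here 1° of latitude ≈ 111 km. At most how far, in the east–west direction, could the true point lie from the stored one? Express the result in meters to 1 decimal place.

1.0 meters

With a 0.00004° grid the true value lies within half a step, ±0.00004°/2 = ±2e-05°, of the stored one.
Parallels shrink by cos φ, so at 62.35° a degree of longitude is 111000 × 0.4641 ≈ 51511.7 m.
East–west error: 2e-05° × 51511.7 m/° ≈ 1.03023 m.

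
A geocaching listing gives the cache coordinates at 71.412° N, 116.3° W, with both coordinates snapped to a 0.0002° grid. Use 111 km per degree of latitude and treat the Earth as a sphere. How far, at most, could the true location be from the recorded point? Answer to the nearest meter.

12 meters

With a 0.0002° grid the true value lies within half a step, ±0.0002°/2 = ±0.0001°, of the stored one.
North–south component: 0.0001° × 111000 = 11.1 m.
East–west component at 71.412°: 0.0001° × 111000 × cos 71.412° ≈ 0.0001 × 35382.4 ≈ 3.53824 m.
The two errors are perpendicular, so the maximum displacement is √(11.1² + 3.53824²) ≈ 11.6503 m.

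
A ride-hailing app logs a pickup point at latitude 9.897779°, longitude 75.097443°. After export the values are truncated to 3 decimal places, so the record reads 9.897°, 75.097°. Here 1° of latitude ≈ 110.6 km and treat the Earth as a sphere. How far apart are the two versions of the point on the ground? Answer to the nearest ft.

324 ft

The latitude changed by +0.000779° and the longitude by +0.000443°.
N–S: 0.000779° × 110600 m/° = 86.1574 m.
East–west at this latitude: 0.000443° × 110600 × cos 9.897° ≈ 0.000443 × 108954 = 48.2667 m.
Hypotenuse of the two orthogonal shifts: √(86.1574² + 48.2667²) = 98.7561 m.
Converting: 98.7561 m × 3.2808 ft/m ≈ 324 ft.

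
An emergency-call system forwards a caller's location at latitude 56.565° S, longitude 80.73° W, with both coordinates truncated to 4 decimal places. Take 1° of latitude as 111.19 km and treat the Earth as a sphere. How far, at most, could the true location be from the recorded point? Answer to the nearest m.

Truncating at 4 decimal places can drop up to a full unit in the last place, so each coordinate may be off by as much as 0.0001°.
Latitude error → 0.0001 × 111190 = 11.119 m along the meridian.
E–W at 56.565°: 0.0001° × 111190 × cos 56.565° = 0.0001 × 111190 × 0.5510 ≈ 6.12646 m.
The two errors are perpendicular, so the maximum displacement is √(11.119² + 6.12646²) ≈ 12.6951 m.

13 m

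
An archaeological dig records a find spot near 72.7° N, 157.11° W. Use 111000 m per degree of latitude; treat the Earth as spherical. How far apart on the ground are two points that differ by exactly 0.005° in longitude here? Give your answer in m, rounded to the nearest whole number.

At 72.7° a degree of longitude is 111000 × cos 72.7° ≈ 33008.6 m, so 0.005° corresponds to 165.043 m.

165 m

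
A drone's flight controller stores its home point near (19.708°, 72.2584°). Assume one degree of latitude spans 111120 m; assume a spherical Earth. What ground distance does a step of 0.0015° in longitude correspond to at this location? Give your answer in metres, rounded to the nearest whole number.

157 metres

0.0015° of longitude at 19.708° is 0.0015 × 111120 × cos 19.708° ≈ 0.0015 × 104611 = 156.916 m.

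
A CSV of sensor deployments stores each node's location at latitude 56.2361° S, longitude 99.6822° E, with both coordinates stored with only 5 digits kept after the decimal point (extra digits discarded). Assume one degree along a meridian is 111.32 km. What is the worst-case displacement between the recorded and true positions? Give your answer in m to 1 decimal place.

Truncating at 5 decimal places can drop up to a full unit in the last place, so each coordinate may be off by as much as 1e-05°.
North–south component: 1e-05° × 111320 = 1.1132 m.
E–W at 56.2361°: 1e-05° × 111320 × cos 56.2361° = 1e-05 × 111320 × 0.5558 ≈ 0.618685 m.
Worst case both components are at the extreme and orthogonal: √(1.1132² + 0.618685²) ≈ 1.27357 m.

1.3 m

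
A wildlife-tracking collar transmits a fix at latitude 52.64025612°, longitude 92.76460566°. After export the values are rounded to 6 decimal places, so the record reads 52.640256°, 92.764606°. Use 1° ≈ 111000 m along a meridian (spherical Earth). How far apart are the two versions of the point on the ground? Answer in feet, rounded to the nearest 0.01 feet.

0.09 feet

Δlat = 52.64025612 − 52.640256 = +0.00000012°; Δlon = 92.76460566 − 92.764606 = -0.00000034°.
North–south shift: 0.00000012 × 111000 = 0.01332 m.
E–W at 52.6403°: -0.00000034° × 111000 × cos 52.6403° = -0.00000034 × 111000 × 0.6068 ≈ -0.0229013 m.
Distance: √(0.01332² + 0.0229013²) ≈ 0.0264932 m.
In feet: 0.0264932 m ÷ 0.3048 ≈ 0.08692 ft.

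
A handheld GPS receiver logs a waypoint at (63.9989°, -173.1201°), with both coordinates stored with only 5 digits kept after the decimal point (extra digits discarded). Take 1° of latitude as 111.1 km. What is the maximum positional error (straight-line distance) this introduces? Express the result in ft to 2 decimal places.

Truncating at 5 decimal places can drop up to a full unit in the last place, so each coordinate may be off by as much as 1e-05°.
North–south component: 1e-05° × 111100 = 1.111 m.
East–west component at 63.9989°: 1e-05° × 111100 × cos 63.9989° ≈ 1e-05 × 48705 ≈ 0.48705 m.
Worst case both components are at the extreme and orthogonal: √(1.111² + 0.48705²) ≈ 1.21307 m.
Converting: 1.21307 m × 3.2808 ft/m ≈ 3.9799 ft.

3.98 ft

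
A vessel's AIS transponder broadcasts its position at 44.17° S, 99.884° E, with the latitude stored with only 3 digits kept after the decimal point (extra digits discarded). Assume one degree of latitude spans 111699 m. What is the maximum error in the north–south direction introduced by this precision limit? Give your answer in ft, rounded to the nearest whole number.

366 ft

Truncating at 3 decimal places can drop up to a full unit in the last place, so the latitude may be off by as much as 0.001°.
So the N–S error is at most 0.001 × 111699 = 111.699 m.
In feet: 111.699 m ÷ 0.3048 ≈ 366.47 ft.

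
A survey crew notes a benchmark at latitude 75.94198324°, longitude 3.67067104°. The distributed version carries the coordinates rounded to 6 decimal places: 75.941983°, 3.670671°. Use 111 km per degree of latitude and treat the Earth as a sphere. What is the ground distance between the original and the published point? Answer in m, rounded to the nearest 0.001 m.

Δlat = 75.94198324 − 75.941983 = +0.00000024°; Δlon = 3.67067104 − 3.670671 = +0.00000004°.
N–S: 0.00000024° × 111000 m/° = 0.02664 m.
East–west at this latitude: 0.00000004° × 111000 × cos 75.942° ≈ 0.00000004 × 26962.4 = 0.0010785 m.
Combined displacement = (0.02664² + 0.0010785²)^½ ≈ 0.0266618 m.

0.027 m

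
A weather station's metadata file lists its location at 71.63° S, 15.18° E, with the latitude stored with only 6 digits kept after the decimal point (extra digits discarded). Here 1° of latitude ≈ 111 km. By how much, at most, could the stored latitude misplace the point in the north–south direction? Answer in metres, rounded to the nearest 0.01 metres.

Truncating at 6 decimal places can drop up to a full unit in the last place, so the latitude may be off by as much as 1e-06°.
North–south distance: 1e-06° × 111000 m/° = 0.111 m.

0.11 metres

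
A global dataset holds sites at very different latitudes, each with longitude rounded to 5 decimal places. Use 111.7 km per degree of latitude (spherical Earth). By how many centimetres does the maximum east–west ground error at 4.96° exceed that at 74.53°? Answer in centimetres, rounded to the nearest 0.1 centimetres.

40.7 centimetres

Rounding to 5 decimal places leaves the longitude within ±5e-06° of the true value.
At 4.96°: 5e-06° × 111700 × cos 4.96° = 5e-06 × 111700 × 0.9963 ≈ 0.55641 m.
Error at 74.53° = 5e-06° × 111700 × cos 74.53° ≈ 0.5585 × 0.2667 = 0.14897 m.
So the lower-latitude error exceeds the higher by 0.55641 − 0.14897 = 0.40744 m.
That is 0.407438 m = 40.744 cm.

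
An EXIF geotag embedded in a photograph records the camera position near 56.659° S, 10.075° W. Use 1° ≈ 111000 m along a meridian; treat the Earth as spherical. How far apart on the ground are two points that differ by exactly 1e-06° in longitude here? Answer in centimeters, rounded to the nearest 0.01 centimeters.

6.10 centimeters

One degree of longitude here spans 111000 × cos 56.659° = 111000 × 0.5496 ≈ 61007.9 m; 1e-06° of that is 0.0610079 m.
That is 0.0610079 m = 6.1008 cm.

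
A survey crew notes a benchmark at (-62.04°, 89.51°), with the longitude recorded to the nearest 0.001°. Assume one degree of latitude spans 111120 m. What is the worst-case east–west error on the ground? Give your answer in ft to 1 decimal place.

85.5 ft

Rounding to 3 decimal places leaves the longitude within ±0.0005° of the true value.
One degree of longitude at 62.04° is 111120 × cos 62.04° ≈ 111120 × 0.4689 = 52099.2 m.
Maximum E–W displacement: 0.0005 × 52099.2 = 26.0496 m.
Converting: 26.0496 m × 3.2808 ft/m ≈ 85.465 ft.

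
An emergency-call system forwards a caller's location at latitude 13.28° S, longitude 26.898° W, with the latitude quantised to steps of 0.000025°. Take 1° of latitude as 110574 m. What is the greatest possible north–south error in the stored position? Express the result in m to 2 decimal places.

With a 0.000025° grid the true value lies within half a step, ±0.000025°/2 = ±1.25e-05°, of the stored one.
Along the meridian that is 1.25e-05° × 110574 m/° = 1.38218 m.

1.38 m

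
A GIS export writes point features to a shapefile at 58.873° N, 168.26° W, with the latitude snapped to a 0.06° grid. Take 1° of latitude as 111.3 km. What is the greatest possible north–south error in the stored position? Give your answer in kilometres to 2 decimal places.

3.34 kilometres

With a 0.06° grid the true value lies within half a step, ±0.06°/2 = ±0.03°, of the stored one.
North–south distance: 0.03° × 111300 m/° = 3339 m.
That is 3339 m = 3.339 km.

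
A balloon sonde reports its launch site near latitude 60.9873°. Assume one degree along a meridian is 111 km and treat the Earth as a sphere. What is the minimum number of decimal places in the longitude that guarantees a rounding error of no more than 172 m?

At 60.9873° one degree of longitude covers 111000 × cos 60.9873° ≈ 111000 × 0.4850 ≈ 53835.4 m.
Rounding to N decimal places gives at most 0.5 × 10⁻ᴺ degrees of error, i.e. 0.5 × 10⁻ᴺ × 53835.4 m.
Setting 26917.7 × 10⁻ᴺ ≤ 172 gives 10ᴺ ≥ 156.5, i.e. N ≥ 2.19.
So 3 decimal places suffice (26.9 m); 2 would allow up to 269 m.

3 decimal places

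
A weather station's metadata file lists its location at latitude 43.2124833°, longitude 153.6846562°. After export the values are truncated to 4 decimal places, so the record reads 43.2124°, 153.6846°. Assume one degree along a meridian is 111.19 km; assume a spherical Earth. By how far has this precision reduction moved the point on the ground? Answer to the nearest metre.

The latitude changed by +0.0000833° and the longitude by +0.0000562°.
North–south shift: 0.0000833 × 111190 = 9.26213 m.
E–W at 43.2124°: 0.0000562° × 111190 × cos 43.2124° = 0.0000562 × 111190 × 0.7288 ≈ 4.55431 m.
Combined displacement = (9.26213² + 4.55431²)^½ ≈ 10.3213 m.

10 metres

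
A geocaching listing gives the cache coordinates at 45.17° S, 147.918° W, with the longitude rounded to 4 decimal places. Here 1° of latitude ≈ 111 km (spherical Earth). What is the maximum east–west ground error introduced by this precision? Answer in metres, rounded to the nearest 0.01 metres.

Rounding to 4 decimal places leaves the longitude within ±5e-05° of the true value.
One degree of longitude at 45.17° is 111000 × cos 45.17° ≈ 111000 × 0.7050 = 78255.6 m.
East–west error: 5e-05° × 78255.6 m/° ≈ 3.91278 m.

3.91 metres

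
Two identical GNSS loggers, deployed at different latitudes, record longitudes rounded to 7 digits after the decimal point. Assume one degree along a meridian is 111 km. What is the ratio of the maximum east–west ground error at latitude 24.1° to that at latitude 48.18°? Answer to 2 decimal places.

Rounding to 7 decimal places leaves the longitude within ±5e-08° of the true value.
Error at 24.1° = 5e-08° × 111000 × cos 24.1° ≈ 0.00555 × 0.9128 = 0.0050662 m.
At 48.18°: 5e-08° × 111000 × cos 48.18° = 5e-08 × 111000 × 0.6668 ≈ 0.0037007 m.
The ratio reduces to cos 24.1° / cos 48.18° = 0.9128/0.6668 ≈ 1.3690.

1.37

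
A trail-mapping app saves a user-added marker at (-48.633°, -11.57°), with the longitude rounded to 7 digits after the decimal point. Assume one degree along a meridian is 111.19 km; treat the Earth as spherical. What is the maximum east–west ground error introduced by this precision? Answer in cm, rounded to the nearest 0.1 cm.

0.4 cm

Rounding to 7 decimal places leaves the longitude within ±5e-08° of the true value.
At latitude 48.633° a degree of longitude spans 111190 m × cos 48.633° = 111190 × 0.6609 ≈ 73483.2 m.
East–west error: 5e-08° × 73483.2 m/° ≈ 0.00367416 m.
That is 0.00367416 m = 0.36742 cm.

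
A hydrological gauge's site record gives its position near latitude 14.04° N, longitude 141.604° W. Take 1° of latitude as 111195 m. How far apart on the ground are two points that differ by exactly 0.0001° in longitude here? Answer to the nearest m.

At 14.04° a degree of longitude is 111195 × cos 14.04° ≈ 107873 m, so 0.0001° corresponds to 10.7873 m.

11 m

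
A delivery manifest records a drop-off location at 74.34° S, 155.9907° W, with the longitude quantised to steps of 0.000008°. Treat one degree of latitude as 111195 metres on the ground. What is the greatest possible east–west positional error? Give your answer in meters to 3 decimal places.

With a 0.000008° grid the true value lies within half a step, ±0.000008°/2 = ±4e-06°, of the stored one.
One degree of longitude at 74.34° is 111195 × cos 74.34° ≈ 111195 × 0.2699 = 30014.7 m.
So at most 4e-06° × 30014.7 ≈ 0.120059 m east–west.

0.120 meters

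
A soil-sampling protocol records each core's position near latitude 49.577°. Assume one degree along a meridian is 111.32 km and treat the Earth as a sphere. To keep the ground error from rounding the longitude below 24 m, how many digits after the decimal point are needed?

At 49.577° one degree of longitude covers 111320 × cos 49.577° ≈ 111320 × 0.6484 ≈ 72182.7 m.
Rounding to N decimal places gives at most 0.5 × 10⁻ᴺ degrees of error, i.e. 0.5 × 10⁻ᴺ × 72182.7 m.
Need 0.5 × 72182.7 × 10⁻ᴺ ≤ 24 → 10⁻ᴺ ≤ 6.650e-04, so N ≥ 3.18.
At 3 places the error can reach 36.1 m, but 4 places keeps it to 3.61 m.

4 decimal places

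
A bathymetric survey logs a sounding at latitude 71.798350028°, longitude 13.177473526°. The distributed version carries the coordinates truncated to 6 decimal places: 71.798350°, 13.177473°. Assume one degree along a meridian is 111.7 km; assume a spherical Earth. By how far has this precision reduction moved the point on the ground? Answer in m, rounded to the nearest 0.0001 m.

The latitude changed by +0.000000028° and the longitude by +0.000000526°.
N–S: 0.000000028° × 111700 m/° = 0.0031276 m.
East–west at this latitude: 0.000000526° × 111700 × cos 71.7983° ≈ 0.000000526 × 34890.9 = 0.0183526 m.
Distance: √(0.0031276² + 0.0183526²) ≈ 0.0186172 m.

0.0186 m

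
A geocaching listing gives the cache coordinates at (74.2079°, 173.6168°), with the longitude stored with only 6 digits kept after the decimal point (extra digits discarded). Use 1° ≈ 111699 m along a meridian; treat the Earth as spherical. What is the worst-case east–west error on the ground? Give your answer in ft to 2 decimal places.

0.10 ft

Truncating at 6 decimal places can drop up to a full unit in the last place, so the longitude may be off by as much as 1e-06°.
One degree of longitude at 74.2079° is 111699 × cos 74.2079° ≈ 111699 × 0.2721 = 30398.6 m.
So at most 1e-06° × 30398.6 ≈ 0.0303986 m east–west.
In feet: 0.0303986 m ÷ 0.3048 ≈ 0.099733 ft.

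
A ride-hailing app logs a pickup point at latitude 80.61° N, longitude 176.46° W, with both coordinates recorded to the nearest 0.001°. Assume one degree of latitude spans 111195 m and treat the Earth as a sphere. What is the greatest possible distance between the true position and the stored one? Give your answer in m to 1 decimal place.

56.3 m

Rounding to 3 decimal places leaves each coordinate within ±0.0005° of the true value.
N–S: 0.0005° × 111195 m/° = 55.5975 m.
E–W at 80.61°: 0.0005° × 111195 × cos 80.61° = 0.0005 × 111195 × 0.1632 ≈ 9.07094 m.
Combining orthogonally: (55.5975² + 9.07094²)^½ ≈ 56.3326 m.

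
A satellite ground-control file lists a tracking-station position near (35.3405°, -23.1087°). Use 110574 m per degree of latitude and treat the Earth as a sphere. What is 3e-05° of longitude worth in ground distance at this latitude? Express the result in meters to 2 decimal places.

3e-05° of longitude at 35.3405° is 3e-05 × 110574 × cos 35.3405° ≈ 3e-05 × 90198.4 = 2.70595 m.

2.71 meters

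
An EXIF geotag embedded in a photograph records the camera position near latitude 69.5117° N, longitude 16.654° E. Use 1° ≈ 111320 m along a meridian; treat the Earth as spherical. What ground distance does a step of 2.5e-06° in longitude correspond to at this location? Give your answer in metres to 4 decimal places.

0.0974 metres

At 69.5117° a degree of longitude is 111320 × cos 69.5117° ≈ 38963.8 m, so 2.5e-06° corresponds to 0.0974095 m.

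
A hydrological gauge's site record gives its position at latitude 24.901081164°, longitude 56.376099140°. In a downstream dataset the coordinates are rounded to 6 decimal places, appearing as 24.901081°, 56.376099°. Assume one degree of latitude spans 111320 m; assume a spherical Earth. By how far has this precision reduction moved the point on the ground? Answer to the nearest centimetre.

Δlat = 24.901081164 − 24.901081 = +0.000000164°; Δlon = 56.376099140 − 56.376099 = +0.000000140°.
North–south shift: 0.000000164 × 111320 = 0.0182565 m.
E–W at 24.9011°: 0.000000140° × 111320 × cos 24.9011° = 0.000000140 × 111320 × 0.9070 ≈ 0.014136 m.
Combined displacement = (0.0182565² + 0.014136²)^½ ≈ 0.0230895 m.
That is 0.0230895 m = 2.3089 cm.

2 centimetres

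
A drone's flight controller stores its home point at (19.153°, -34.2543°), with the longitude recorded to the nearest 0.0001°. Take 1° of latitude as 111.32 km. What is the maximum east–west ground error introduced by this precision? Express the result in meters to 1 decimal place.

Rounding to 4 decimal places leaves the longitude within ±5e-05° of the true value.
Parallels shrink by cos φ, so at 19.153° a degree of longitude is 111320 × 0.9446 ≈ 105158 m.
Maximum E–W displacement: 5e-05 × 105158 = 5.2579 m.

5.3 meters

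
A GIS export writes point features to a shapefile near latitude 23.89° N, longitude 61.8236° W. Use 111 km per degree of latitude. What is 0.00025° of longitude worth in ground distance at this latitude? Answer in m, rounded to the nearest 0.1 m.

25.4 m

One degree of longitude here spans 111000 × cos 23.89° = 111000 × 0.9143 ≈ 101490 m; 0.00025° of that is 25.3725 m.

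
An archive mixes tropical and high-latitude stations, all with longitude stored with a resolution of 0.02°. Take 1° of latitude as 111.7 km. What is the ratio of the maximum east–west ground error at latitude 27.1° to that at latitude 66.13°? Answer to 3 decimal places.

With a 0.02° grid the true value lies within half a step, ±0.02°/2 = ±0.01°, of the stored one.
Error at 27.1° = 0.01° × 111700 × cos 27.1° ≈ 1117 × 0.8902 = 994.37 m.
Error at 66.13° = 0.01° × 111700 × cos 66.13° ≈ 1117 × 0.4047 = 452.01 m.
The ratio reduces to cos 27.1° / cos 66.13° = 0.8902/0.4047 ≈ 2.1999.

2.200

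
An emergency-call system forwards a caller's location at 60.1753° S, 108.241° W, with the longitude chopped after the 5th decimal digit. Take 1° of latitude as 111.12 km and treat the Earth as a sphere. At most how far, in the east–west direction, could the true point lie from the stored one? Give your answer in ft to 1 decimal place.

1.8 ft

Truncating at 5 decimal places can drop up to a full unit in the last place, so the longitude may be off by as much as 1e-05°.
One degree of longitude at 60.1753° is 111120 × cos 60.1753° ≈ 111120 × 0.4973 = 55265.3 m.
Maximum E–W displacement: 1e-05 × 55265.3 = 0.552653 m.
In feet: 0.552653 m ÷ 0.3048 ≈ 1.8132 ft.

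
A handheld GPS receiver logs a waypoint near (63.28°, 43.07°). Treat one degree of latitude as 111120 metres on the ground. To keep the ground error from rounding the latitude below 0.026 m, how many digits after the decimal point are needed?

7

One degree of latitude covers 111120 m.
N decimal places → at most half a unit in the last place, 0.5 × 10⁻ᴺ° = 111120/2 × 10⁻ᴺ m.
Need 0.5 × 111120 × 10⁻ᴺ ≤ 0.026 → 10⁻ᴺ ≤ 4.680e-07, so N ≥ 6.33.
So 7 decimal places suffice (0.00556 m); 6 would allow up to 0.0556 m.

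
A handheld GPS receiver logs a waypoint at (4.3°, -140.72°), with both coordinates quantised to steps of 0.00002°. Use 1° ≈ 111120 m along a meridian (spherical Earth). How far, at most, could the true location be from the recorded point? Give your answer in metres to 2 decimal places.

1.57 metres

With a 0.00002° grid the true value lies within half a step, ±0.00002°/2 = ±1e-05°, of the stored one.
N–S: 1e-05° × 111120 m/° = 1.1112 m.
East–west component at 4.3°: 1e-05° × 111120 × cos 4.3° ≈ 1e-05 × 110807 ≈ 1.10807 m.
Combining orthogonally: (1.1112² + 1.10807²)^½ ≈ 1.56926 m.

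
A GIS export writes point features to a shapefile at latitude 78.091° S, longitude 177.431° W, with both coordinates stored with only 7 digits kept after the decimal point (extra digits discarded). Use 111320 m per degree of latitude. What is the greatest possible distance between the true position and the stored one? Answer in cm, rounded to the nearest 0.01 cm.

1.14 cm

Truncating at 7 decimal places can drop up to a full unit in the last place, so each coordinate may be off by as much as 1e-07°.
N–S: 1e-07° × 111320 m/° = 0.011132 m.
Longitude error → 1e-07 × 111320 × cos 78.091° = 1e-07 × 111320 × 0.2064 ≈ 0.00229718 m.
Worst case both components are at the extreme and orthogonal: √(0.011132² + 0.00229718²) ≈ 0.0113665 m.
That is 0.0113665 m = 1.1367 cm.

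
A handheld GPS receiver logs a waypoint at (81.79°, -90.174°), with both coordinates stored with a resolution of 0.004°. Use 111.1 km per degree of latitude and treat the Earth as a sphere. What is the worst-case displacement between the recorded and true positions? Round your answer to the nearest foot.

736 feet

With a 0.004° grid the true value lies within half a step, ±0.004°/2 = ±0.002°, of the stored one.
Latitude error → 0.002 × 111100 = 222.2 m along the meridian.
E–W at 81.79°: 0.002° × 111100 × cos 81.79° = 0.002 × 111100 × 0.1428 ≈ 31.7305 m.
Combining orthogonally: (222.2² + 31.7305²)^½ ≈ 224.454 m.
Converting: 224.454 m × 3.2808 ft/m ≈ 736.4 ft.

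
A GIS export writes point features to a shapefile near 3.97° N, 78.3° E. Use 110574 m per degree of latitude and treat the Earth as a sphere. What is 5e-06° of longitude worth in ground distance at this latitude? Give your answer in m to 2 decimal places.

One degree of longitude here spans 110574 × cos 3.97° = 110574 × 0.9976 ≈ 110309 m; 5e-06° of that is 0.551543 m.

0.55 m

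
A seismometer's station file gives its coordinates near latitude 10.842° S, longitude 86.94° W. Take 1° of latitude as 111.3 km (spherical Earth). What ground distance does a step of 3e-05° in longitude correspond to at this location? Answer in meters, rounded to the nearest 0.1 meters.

3.3 meters

One degree of longitude here spans 111300 × cos 10.842° = 111300 × 0.9821 ≈ 109313 m; 3e-05° of that is 3.2794 m.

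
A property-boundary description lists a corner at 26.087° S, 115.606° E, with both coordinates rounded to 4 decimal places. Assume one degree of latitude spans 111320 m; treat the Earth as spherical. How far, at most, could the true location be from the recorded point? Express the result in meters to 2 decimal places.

Rounding to 4 decimal places leaves each coordinate within ±5e-05° of the true value.
N–S: 5e-05° × 111320 m/° = 5.566 m.
E–W at 26.087°: 5e-05° × 111320 × cos 26.087° = 5e-05 × 111320 × 0.8981 ≈ 4.99898 m.
Combining orthogonally: (5.566² + 4.99898²)^½ ≈ 7.48132 m.

7.48 meters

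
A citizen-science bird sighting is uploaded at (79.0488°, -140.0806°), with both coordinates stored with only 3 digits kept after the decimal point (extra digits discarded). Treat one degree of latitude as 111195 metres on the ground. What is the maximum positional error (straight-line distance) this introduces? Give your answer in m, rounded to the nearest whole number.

113 m

Truncating at 3 decimal places can drop up to a full unit in the last place, so each coordinate may be off by as much as 0.001°.
N–S: 0.001° × 111195 m/° = 111.195 m.
East–west component at 79.0488°: 0.001° × 111195 × cos 79.0488° ≈ 0.001 × 21124 ≈ 21.124 m.
Combining orthogonally: (111.195² + 21.124²)^½ ≈ 113.184 m.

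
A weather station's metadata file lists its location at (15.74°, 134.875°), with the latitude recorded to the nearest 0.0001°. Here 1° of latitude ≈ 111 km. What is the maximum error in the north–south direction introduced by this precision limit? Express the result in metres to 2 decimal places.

Rounding to 4 decimal places leaves the latitude within ±5e-05° of the true value.
So the N–S error is at most 5e-05 × 111000 = 5.55 m.

5.55 metres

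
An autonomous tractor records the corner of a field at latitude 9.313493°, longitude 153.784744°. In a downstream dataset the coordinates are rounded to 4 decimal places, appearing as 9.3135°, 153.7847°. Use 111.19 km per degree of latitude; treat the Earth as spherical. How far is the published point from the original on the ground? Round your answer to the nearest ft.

16 ft

Δlat = 9.313493 − 9.3135 = -0.000007°; Δlon = 153.784744 − 153.7847 = +0.000044°.
North–south shift: -0.000007 × 111190 = -0.77833 m.
East–west at this latitude: 0.000044° × 111190 × cos 9.3135° ≈ 0.000044 × 109724 = 4.82787 m.
Combined displacement = (0.77833² + 4.82787²)^½ ≈ 4.8902 m.
In feet: 4.8902 m ÷ 0.3048 ≈ 16.044 ft.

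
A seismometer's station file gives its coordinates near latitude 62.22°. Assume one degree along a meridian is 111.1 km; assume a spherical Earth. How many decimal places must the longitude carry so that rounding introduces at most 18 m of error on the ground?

4 decimal places

At 62.22° one degree of longitude covers 111100 × cos 62.22° ≈ 111100 × 0.4661 ≈ 51781.2 m.
N decimal places → at most half a unit in the last place, 0.5 × 10⁻ᴺ° = 51781.2/2 × 10⁻ᴺ m.
Need 0.5 × 51781.2 × 10⁻ᴺ ≤ 18 → 10⁻ᴺ ≤ 6.952e-04, so N ≥ 3.16.
At 3 places the error can reach 25.9 m, but 4 places keeps it to 2.59 m.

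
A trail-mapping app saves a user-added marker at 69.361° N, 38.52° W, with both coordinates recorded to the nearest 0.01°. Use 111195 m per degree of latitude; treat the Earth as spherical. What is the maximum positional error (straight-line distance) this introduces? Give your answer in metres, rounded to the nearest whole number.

590 metres

Rounding to 2 decimal places leaves each coordinate within ±0.005° of the true value.
Latitude error → 0.005 × 111195 = 555.975 m along the meridian.
Longitude error → 0.005 × 111195 × cos 69.361° = 0.005 × 111195 × 0.3525 ≈ 195.969 m.
Combining orthogonally: (555.975² + 195.969²)^½ ≈ 589.502 m.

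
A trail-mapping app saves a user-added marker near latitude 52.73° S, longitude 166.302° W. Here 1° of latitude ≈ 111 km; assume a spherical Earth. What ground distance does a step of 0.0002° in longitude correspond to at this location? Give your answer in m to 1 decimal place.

13.4 m

At 52.73° a degree of longitude is 111000 × cos 52.73° ≈ 67218.5 m, so 0.0002° corresponds to 13.4437 m.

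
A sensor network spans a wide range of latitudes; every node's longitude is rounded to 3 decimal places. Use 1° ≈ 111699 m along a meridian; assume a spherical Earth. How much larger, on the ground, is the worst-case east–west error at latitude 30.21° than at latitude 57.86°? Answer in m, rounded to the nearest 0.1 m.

Rounding to 3 decimal places leaves the longitude within ±0.0005° of the true value.
At 30.21°: 0.0005° × 111699 × cos 30.21° = 0.0005 × 111699 × 0.8642 ≈ 48.264 m.
Error at 57.86° = 0.0005° × 111699 × cos 57.86° ≈ 55.849 × 0.5320 = 29.711 m.
So the lower-latitude error exceeds the higher by 48.264 − 29.711 = 18.553 m.

18.6 m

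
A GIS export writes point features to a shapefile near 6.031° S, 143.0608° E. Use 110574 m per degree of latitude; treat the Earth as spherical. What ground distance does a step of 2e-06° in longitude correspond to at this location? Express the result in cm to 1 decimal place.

One degree of longitude here spans 110574 × cos 6.031° = 110574 × 0.9945 ≈ 109962 m; 2e-06° of that is 0.219924 m.
That is 0.219924 m = 21.992 cm.

22.0 cm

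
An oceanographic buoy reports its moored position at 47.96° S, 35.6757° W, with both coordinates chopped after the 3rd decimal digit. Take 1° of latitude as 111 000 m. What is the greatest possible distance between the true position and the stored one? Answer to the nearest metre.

Truncating at 3 decimal places can drop up to a full unit in the last place, so each coordinate may be off by as much as 0.001°.
North–south component: 0.001° × 111000 = 111 m.
Longitude error → 0.001 × 111000 × cos 47.96° = 0.001 × 111000 × 0.6696 ≈ 74.3311 m.
Combining orthogonally: (111² + 74.3311²)^½ ≈ 133.589 m.

134 metres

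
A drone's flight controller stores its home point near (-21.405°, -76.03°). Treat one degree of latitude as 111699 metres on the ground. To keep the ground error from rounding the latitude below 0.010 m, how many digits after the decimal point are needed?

One degree of latitude covers 111699 m.
With N decimal places the half-ulp bound is 0.5·10⁻ᴺ°, or 0.5·10⁻ᴺ × 111699 m on the ground.
Setting 55849.5 × 10⁻ᴺ ≤ 0.010 gives 10ᴺ ≥ 5.585e+06, i.e. N ≥ 6.75.
N = 6 would give 0.0558 m (too coarse); N = 7 gives 0.00558 m ≤ 0.010 m.

7 decimal places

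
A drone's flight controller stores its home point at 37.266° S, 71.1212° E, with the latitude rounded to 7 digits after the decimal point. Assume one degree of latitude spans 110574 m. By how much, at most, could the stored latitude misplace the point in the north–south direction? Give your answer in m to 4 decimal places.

0.0055 m

Rounding to 7 decimal places leaves the latitude within ±5e-08° of the true value.
So the N–S error is at most 5e-08 × 110574 = 0.0055287 m.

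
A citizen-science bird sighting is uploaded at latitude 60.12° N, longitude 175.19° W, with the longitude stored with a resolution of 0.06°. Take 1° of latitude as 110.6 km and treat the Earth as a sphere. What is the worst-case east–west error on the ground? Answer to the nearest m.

With a 0.06° grid the true value lies within half a step, ±0.06°/2 = ±0.03°, of the stored one.
At latitude 60.12° a degree of longitude spans 110600 m × cos 60.12° = 110600 × 0.4982 ≈ 55099.3 m.
So at most 0.03° × 55099.3 ≈ 1652.98 m east–west.

1653 m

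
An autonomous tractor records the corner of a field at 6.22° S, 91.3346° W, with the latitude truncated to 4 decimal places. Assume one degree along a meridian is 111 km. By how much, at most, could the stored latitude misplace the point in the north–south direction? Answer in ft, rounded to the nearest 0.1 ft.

36.4 ft

Truncating at 4 decimal places can drop up to a full unit in the last place, so the latitude may be off by as much as 0.0001°.
North–south distance: 0.0001° × 111000 m/° = 11.1 m.
In feet: 11.1 m ÷ 0.3048 ≈ 36.417 ft.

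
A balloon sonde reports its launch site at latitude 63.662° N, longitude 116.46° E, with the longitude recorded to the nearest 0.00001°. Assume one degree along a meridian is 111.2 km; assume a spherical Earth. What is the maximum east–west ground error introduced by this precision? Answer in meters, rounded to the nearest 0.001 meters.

0.247 meters

Rounding to 5 decimal places leaves the longitude within ±5e-06° of the true value.
At latitude 63.662° a degree of longitude spans 111200 m × cos 63.662° = 111200 × 0.4437 ≈ 49335.6 m.
So at most 5e-06° × 49335.6 ≈ 0.246678 m east–west.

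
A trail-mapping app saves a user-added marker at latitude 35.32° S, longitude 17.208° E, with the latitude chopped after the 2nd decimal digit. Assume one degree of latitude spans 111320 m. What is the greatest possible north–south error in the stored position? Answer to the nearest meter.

1113 meters

Truncating at 2 decimal places can drop up to a full unit in the last place, so the latitude may be off by as much as 0.01°.
North–south distance: 0.01° × 111320 m/° = 1113.2 m.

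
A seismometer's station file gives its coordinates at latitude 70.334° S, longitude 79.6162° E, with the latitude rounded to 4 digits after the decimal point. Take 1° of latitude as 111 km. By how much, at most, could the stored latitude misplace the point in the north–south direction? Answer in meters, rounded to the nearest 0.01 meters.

5.55 meters

Rounding to 4 decimal places leaves the latitude within ±5e-05° of the true value.
North–south distance: 5e-05° × 111000 m/° = 5.55 m.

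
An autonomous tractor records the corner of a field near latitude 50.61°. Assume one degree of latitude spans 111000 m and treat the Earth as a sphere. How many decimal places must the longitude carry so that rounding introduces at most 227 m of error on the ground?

At 50.61° one degree of longitude covers 111000 × cos 50.61° ≈ 111000 × 0.6346 ≈ 70440.1 m.
With N decimal places the half-ulp bound is 0.5·10⁻ᴺ°, or 0.5·10⁻ᴺ × 70440.1 m on the ground.
Need 0.5 × 70440.1 × 10⁻ᴺ ≤ 227 → 10⁻ᴺ ≤ 6.445e-03, so N ≥ 2.19.
At 2 places the error can reach 352 m, but 3 places keeps it to 35.2 m.

3 decimal places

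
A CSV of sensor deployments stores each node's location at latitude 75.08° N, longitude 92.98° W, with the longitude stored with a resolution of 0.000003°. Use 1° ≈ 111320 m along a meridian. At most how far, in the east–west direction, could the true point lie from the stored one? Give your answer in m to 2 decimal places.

With a 0.000003° grid the true value lies within half a step, ±0.000003°/2 = ±1.5e-06°, of the stored one.
Parallels shrink by cos φ, so at 75.08° a degree of longitude is 111320 × 0.2575 ≈ 28661.6 m.
Maximum E–W displacement: 1.5e-06 × 28661.6 = 0.0429924 m.

0.04 m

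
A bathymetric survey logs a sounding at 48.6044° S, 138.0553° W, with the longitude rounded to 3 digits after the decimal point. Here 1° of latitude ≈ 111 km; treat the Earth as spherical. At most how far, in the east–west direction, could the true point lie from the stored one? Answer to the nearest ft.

Rounding to 3 decimal places leaves the longitude within ±0.0005° of the true value.
At latitude 48.6044° a degree of longitude spans 111000 m × cos 48.6044° = 111000 × 0.6613 ≈ 73399.2 m.
East–west error: 0.0005° × 73399.2 m/° ≈ 36.6996 m.
In feet: 36.6996 m ÷ 0.3048 ≈ 120.41 ft.

120 ft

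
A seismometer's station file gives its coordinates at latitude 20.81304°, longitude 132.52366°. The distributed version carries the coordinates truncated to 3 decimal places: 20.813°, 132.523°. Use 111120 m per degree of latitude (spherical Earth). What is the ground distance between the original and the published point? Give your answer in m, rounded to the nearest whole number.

The latitude changed by +0.00004° and the longitude by +0.00066°.
North–south shift: 0.00004 × 111120 = 4.4448 m.
East–west at this latitude: 0.00066° × 111120 × cos 20.813° ≈ 0.00066 × 103869 = 68.5535 m.
Distance: √(4.4448² + 68.5535²) ≈ 68.6974 m.

69 m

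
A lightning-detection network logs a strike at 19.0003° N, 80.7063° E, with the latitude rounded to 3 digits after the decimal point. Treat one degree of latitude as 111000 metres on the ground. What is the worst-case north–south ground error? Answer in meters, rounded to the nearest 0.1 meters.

Rounding to 3 decimal places leaves the latitude within ±0.0005° of the true value.
Along the meridian that is 0.0005° × 111000 m/° = 55.5 m.

55.5 meters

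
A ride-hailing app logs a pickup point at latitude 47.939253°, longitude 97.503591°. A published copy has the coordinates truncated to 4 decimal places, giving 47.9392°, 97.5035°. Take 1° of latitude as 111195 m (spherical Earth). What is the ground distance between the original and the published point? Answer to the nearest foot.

Δlat = 47.939253 − 47.9392 = +0.000053°; Δlon = 97.503591 − 97.5035 = +0.000091°.
North–south shift: 0.000053 × 111195 = 5.89334 m.
E–W at 47.9392°: 0.000091° × 111195 × cos 47.9392° = 0.000091 × 111195 × 0.6699 ≈ 6.77874 m.
Hypotenuse of the two orthogonal shifts: √(5.89334² + 6.77874²) = 8.98235 m.
Converting: 8.98235 m × 3.2808 ft/m ≈ 29.47 ft.

29 feet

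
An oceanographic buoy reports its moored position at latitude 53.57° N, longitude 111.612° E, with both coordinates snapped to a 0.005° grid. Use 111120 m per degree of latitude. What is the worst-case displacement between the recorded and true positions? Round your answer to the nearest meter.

323 meters

With a 0.005° grid the true value lies within half a step, ±0.005°/2 = ±0.0025°, of the stored one.
Latitude error → 0.0025 × 111120 = 277.8 m along the meridian.
East–west component at 53.57°: 0.0025° × 111120 × cos 53.57° ≈ 0.0025 × 65987.5 ≈ 164.969 m.
The two errors are perpendicular, so the maximum displacement is √(277.8² + 164.969²) ≈ 323.091 m.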